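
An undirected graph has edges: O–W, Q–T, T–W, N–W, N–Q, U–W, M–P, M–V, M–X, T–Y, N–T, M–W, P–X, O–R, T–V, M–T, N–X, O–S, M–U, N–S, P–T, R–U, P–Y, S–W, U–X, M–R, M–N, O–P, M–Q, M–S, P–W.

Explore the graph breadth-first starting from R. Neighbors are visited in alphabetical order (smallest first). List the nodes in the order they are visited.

Visit R; enqueue M, O, U → queue [M, O, U]
Visit M; enqueue N, P, Q, S, T, V, W, X → queue [O, U, N, P, Q, S, T, V, W, X]
Visit O → queue [U, N, P, Q, S, T, V, W, X]
Visit U → queue [N, P, Q, S, T, V, W, X]
Visit N → queue [P, Q, S, T, V, W, X]
Visit P; enqueue Y → queue [Q, S, T, V, W, X, Y]
Visit Q → queue [S, T, V, W, X, Y]
Visit S → queue [T, V, W, X, Y]
Visit T → queue [V, W, X, Y]
Visit V → queue [W, X, Y]
Visit W → queue [X, Y]
Visit X → queue [Y]
Visit Y → queue []

R M O U N P Q S T V W X Y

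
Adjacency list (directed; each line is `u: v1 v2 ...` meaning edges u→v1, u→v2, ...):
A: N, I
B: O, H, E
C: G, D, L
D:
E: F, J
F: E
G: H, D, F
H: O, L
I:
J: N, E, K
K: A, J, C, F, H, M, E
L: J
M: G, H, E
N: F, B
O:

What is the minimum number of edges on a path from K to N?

Level 0: K
Level 1: A, C, E, F, H, J, M
Level 2: D, G, I, L, N, O
Level 3: B
N first appears at level 2.

2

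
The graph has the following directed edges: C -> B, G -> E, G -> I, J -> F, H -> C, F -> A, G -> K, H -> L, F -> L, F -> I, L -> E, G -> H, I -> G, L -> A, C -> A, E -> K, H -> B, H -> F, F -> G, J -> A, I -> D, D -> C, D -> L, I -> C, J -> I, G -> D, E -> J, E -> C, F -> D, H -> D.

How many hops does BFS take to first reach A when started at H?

2

Level 0: H
Level 1: B, C, D, F, L
Level 2: A, E, G, I
Level 3: J, K
A first appears at level 2.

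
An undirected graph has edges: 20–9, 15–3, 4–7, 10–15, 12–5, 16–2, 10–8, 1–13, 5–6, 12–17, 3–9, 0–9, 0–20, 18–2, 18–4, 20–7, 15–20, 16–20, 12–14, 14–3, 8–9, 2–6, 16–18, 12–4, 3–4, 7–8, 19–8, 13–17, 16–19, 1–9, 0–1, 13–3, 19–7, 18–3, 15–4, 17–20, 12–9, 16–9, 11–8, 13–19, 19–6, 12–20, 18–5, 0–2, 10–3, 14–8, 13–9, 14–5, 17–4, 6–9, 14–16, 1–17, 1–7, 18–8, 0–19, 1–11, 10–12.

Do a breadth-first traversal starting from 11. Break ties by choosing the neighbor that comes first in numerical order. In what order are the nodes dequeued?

11, 1, 8, 0, 7, 9, 13, 17, 10, 14, 18, 19, 2, 20, 4, 3, 6, 12, 16, 15, 5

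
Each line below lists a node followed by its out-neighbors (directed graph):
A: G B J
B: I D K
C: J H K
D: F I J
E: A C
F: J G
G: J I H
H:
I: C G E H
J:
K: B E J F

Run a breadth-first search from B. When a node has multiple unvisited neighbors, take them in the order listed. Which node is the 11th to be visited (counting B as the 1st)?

A

Visit B; enqueue I, D, K → queue [I, D, K]
Visit I; enqueue C, G, E, H → queue [D, K, C, G, E, H]
Visit D; enqueue F, J → queue [K, C, G, E, H, F, J]
Visit K → queue [C, G, E, H, F, J]
Visit C → queue [G, E, H, F, J]
Visit G → queue [E, H, F, J]
Visit E; enqueue A → queue [H, F, J, A]
Visit H → queue [F, J, A]
Visit F → queue [J, A]
Visit J → queue [A]
Visit A → queue []

Visit order: B, I, D, K, C, G, E, H, F, J, A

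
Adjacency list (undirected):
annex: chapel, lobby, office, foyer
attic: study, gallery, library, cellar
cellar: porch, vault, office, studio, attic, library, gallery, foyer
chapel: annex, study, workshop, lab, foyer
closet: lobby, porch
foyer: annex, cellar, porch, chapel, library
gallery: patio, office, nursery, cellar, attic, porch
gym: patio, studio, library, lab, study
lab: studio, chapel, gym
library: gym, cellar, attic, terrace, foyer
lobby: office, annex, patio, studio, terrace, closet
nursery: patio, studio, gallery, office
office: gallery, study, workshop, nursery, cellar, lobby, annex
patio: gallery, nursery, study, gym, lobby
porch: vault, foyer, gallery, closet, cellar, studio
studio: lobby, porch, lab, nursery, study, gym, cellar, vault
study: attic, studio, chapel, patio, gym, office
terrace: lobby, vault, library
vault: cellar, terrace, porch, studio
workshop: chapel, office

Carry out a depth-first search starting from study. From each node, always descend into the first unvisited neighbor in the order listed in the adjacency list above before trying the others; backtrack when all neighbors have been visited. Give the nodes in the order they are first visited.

study, attic, gallery, patio, nursery, studio, lobby, office, workshop, chapel, annex, foyer, cellar, porch, vault, terrace, library, gym, lab, closet

Visit study
study → attic
attic → gallery
gallery → patio
patio → nursery
nursery → studio
studio → lobby
lobby → office
office → workshop
workshop → chapel
chapel → annex
annex → foyer
foyer → cellar
cellar → porch
porch → vault
vault → terrace
terrace → library
library → gym
gym → lab
porch → closet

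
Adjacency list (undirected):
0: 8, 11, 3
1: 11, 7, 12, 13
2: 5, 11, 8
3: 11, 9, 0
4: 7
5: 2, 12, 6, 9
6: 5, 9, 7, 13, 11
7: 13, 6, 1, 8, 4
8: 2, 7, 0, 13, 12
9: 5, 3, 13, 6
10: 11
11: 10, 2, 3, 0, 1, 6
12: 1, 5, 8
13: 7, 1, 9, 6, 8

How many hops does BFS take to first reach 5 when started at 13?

Level 0: 13
Level 1: 1, 6, 7, 8, 9
Level 2: 0, 2, 3, 4, 5, 11, 12
Level 3: 10
5 first appears at level 2.

2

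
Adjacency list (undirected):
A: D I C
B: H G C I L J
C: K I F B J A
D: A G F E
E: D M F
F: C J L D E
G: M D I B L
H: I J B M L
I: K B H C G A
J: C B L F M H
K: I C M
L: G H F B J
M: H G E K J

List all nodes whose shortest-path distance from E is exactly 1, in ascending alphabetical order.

D, F, M

Level 0: E
Level 1: D, F, M
Level 2: A, C, G, H, J, K, L
Level 3: B, I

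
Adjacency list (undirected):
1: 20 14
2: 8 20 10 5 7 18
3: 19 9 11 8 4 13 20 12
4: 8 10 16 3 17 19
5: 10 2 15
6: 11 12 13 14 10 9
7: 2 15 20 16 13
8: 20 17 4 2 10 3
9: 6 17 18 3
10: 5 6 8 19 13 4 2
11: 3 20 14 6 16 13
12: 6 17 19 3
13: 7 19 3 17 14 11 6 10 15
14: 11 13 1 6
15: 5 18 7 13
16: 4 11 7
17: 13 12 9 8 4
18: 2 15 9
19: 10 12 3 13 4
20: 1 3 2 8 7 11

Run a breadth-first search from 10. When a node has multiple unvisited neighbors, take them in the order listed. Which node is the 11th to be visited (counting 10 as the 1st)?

Visit 10; enqueue 5, 6, 8, 19, 13, 4, 2 → queue [5, 6, 8, 19, 13, 4, 2]
Visit 5; enqueue 15 → queue [6, 8, 19, 13, 4, 2, 15]
Visit 6; enqueue 11, 12, 14, 9 → queue [8, 19, 13, 4, 2, 15, 11, 12, 14, 9]
Visit 8; enqueue 20, 17, 3 → queue [19, 13, 4, 2, 15, 11, 12, 14, 9, 20, 17, 3]
Visit 19 → queue [13, 4, 2, 15, 11, 12, 14, 9, 20, 17, 3]
Visit 13; enqueue 7 → queue [4, 2, 15, 11, 12, 14, 9, 20, 17, 3, 7]
Visit 4; enqueue 16 → queue [2, 15, 11, 12, 14, 9, 20, 17, 3, 7, 16]
Visit 2; enqueue 18 → queue [15, 11, 12, 14, 9, 20, 17, 3, 7, 16, 18]
Visit 15 → queue [11, 12, 14, 9, 20, 17, 3, 7, 16, 18]
Visit 11 → queue [12, 14, 9, 20, 17, 3, 7, 16, 18]
Visit 12 → queue [14, 9, 20, 17, 3, 7, 16, 18]
Visit 14; enqueue 1 → queue [9, 20, 17, 3, 7, 16, 18, 1]
Visit 9 → queue [20, 17, 3, 7, 16, 18, 1]
Visit 20 → queue [17, 3, 7, 16, 18, 1]
Visit 17 → queue [3, 7, 16, 18, 1]
Visit 3 → queue [7, 16, 18, 1]
Visit 7 → queue [16, 18, 1]
Visit 16 → queue [18, 1]
Visit 18 → queue [1]
Visit 1 → queue []

Visit order: 10, 5, 6, 8, 19, 13, 4, 2, 15, 11, 12, 14, 9, 20, 17, 3, 7, 16, 18, 1

12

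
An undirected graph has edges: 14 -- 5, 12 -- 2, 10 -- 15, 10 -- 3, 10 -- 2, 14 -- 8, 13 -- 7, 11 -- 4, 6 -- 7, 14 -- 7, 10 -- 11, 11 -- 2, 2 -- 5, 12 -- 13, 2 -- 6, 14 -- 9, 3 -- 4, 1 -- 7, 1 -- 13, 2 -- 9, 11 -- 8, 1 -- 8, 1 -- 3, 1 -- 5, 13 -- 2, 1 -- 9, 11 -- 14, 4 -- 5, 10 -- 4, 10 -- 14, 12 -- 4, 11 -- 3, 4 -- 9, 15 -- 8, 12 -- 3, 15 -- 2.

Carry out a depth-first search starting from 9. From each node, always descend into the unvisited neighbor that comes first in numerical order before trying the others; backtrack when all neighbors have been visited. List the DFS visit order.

9 -> 1 -> 3 -> 4 -> 5 -> 2 -> 6 -> 7 -> 13 -> 12 -> 14 -> 8 -> 11 -> 10 -> 15

Visit 9
9 → 1
1 → 3
3 → 4
4 → 5
5 → 2
2 → 6
6 → 7
7 → 13
13 → 12
7 → 14
14 → 8
8 → 11
11 → 10
10 → 15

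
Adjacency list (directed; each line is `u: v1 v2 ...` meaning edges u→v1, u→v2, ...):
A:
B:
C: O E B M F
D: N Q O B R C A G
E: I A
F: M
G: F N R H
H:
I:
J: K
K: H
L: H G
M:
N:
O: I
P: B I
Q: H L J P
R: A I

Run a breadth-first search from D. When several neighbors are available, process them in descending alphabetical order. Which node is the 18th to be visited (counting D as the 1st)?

Visit D; enqueue R, Q, O, N, G, C, B, A → queue [R, Q, O, N, G, C, B, A]
Visit R; enqueue I → queue [Q, O, N, G, C, B, A, I]
Visit Q; enqueue P, L, J, H → queue [O, N, G, C, B, A, I, P, L, J, H]
Visit O → queue [N, G, C, B, A, I, P, L, J, H]
Visit N → queue [G, C, B, A, I, P, L, J, H]
Visit G; enqueue F → queue [C, B, A, I, P, L, J, H, F]
Visit C; enqueue M, E → queue [B, A, I, P, L, J, H, F, M, E]
Visit B → queue [A, I, P, L, J, H, F, M, E]
Visit A → queue [I, P, L, J, H, F, M, E]
Visit I → queue [P, L, J, H, F, M, E]
Visit P → queue [L, J, H, F, M, E]
Visit L → queue [J, H, F, M, E]
Visit J; enqueue K → queue [H, F, M, E, K]
Visit H → queue [F, M, E, K]
Visit F → queue [M, E, K]
Visit M → queue [E, K]
Visit E → queue [K]
Visit K → queue []

Visit order: D, R, Q, O, N, G, C, B, A, I, P, L, J, H, F, M, E, K

K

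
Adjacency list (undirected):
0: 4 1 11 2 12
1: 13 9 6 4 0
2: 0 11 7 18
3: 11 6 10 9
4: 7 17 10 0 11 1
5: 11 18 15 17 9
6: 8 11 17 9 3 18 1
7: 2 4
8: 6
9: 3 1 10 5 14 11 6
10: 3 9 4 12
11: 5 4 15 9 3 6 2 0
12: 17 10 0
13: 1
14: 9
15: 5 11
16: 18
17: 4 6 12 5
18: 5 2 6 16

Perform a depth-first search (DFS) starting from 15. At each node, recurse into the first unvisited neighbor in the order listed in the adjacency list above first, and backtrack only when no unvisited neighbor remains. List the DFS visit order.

15 5 11 4 7 2 0 1 13 9 3 6 8 17 12 10 18 16 14

Visit 15
15 → 5
5 → 11
11 → 4
4 → 7
7 → 2
2 → 0
0 → 1
1 → 13
1 → 9
9 → 3
3 → 6
6 → 8
6 → 17
17 → 12
12 → 10
6 → 18
18 → 16
9 → 14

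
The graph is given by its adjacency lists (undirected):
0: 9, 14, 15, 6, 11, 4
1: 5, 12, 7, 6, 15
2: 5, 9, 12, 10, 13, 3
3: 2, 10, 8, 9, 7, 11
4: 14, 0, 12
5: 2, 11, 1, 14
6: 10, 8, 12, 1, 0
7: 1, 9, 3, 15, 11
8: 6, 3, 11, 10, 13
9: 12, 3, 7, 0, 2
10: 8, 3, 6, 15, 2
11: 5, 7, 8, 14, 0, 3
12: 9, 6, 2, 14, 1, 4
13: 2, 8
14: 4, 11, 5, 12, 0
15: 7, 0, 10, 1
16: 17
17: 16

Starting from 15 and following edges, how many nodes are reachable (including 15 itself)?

16

BFS from 15 visits: 15, 7, 0, 10, 1, 9, 3, 11, 14, 6, 4, 8, 2, 5, 12, 13
Reachable nodes: 16 of 18 total.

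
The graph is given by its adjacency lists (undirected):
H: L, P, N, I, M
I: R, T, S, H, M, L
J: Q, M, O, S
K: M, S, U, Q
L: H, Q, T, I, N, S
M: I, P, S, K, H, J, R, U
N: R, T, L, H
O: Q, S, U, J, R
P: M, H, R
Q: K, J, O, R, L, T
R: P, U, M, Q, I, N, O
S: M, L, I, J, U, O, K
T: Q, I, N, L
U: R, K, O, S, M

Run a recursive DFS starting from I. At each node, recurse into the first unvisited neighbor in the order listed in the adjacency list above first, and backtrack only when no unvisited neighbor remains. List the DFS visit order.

Visit I
I → R
R → P
P → M
M → S
S → L
L → H
H → N
N → T
T → Q
Q → K
K → U
U → O
O → J

I, R, P, M, S, L, H, N, T, Q, K, U, O, J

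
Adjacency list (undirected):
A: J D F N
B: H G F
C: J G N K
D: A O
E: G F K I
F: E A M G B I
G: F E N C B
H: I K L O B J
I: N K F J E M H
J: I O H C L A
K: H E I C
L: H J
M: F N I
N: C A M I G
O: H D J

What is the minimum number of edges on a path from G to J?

Level 0: G
Level 1: B, C, E, F, N
Level 2: A, H, I, J, K, M
Level 3: D, L, O
J first appears at level 2.

2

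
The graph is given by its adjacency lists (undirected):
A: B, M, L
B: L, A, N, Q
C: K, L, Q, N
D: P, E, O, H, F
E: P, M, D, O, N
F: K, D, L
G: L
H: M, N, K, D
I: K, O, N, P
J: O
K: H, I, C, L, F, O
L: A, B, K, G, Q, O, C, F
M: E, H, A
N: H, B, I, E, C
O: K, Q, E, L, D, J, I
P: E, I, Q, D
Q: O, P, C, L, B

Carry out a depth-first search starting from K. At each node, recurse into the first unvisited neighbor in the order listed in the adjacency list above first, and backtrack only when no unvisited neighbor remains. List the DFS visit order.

Visit K
K → H
H → M
M → E
E → P
P → I
I → O
O → Q
Q → C
C → L
L → A
A → B
B → N
L → G
L → F
F → D
O → J

K, H, M, E, P, I, O, Q, C, L, A, B, N, G, F, D, J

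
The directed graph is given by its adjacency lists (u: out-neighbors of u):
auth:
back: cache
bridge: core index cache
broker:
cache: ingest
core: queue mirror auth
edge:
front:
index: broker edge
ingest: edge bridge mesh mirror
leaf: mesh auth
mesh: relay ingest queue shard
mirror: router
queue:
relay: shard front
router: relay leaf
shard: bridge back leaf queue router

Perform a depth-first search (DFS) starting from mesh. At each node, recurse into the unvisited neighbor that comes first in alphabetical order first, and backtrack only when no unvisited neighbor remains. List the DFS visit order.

mesh ingest bridge cache core auth mirror router leaf relay front shard back queue index broker edge

Visit mesh
mesh → ingest
ingest → bridge
bridge → cache
bridge → core
core → auth
core → mirror
mirror → router
router → leaf
router → relay
relay → front
relay → shard
shard → back
shard → queue
bridge → index
index → broker
index → edge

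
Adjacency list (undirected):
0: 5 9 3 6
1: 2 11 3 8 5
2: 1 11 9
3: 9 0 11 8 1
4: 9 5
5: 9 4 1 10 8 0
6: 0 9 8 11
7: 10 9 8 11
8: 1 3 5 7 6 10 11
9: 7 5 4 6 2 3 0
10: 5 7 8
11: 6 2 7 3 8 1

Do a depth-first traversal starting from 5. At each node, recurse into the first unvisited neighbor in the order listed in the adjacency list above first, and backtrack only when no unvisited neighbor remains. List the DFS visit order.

5 -> 9 -> 7 -> 10 -> 8 -> 1 -> 2 -> 11 -> 6 -> 0 -> 3 -> 4

Visit 5
5 → 9
9 → 7
7 → 10
10 → 8
8 → 1
1 → 2
2 → 11
11 → 6
6 → 0
0 → 3
9 → 4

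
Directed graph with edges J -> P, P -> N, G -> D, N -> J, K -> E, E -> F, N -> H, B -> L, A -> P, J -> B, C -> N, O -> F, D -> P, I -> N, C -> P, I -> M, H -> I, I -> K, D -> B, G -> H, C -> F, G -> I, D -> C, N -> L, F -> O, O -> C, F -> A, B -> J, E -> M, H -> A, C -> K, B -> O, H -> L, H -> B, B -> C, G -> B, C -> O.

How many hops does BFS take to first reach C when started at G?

2

Level 0: G
Level 1: B, D, H, I
Level 2: A, C, J, K, L, M, N, O, P
Level 3: E, F
C first appears at level 2.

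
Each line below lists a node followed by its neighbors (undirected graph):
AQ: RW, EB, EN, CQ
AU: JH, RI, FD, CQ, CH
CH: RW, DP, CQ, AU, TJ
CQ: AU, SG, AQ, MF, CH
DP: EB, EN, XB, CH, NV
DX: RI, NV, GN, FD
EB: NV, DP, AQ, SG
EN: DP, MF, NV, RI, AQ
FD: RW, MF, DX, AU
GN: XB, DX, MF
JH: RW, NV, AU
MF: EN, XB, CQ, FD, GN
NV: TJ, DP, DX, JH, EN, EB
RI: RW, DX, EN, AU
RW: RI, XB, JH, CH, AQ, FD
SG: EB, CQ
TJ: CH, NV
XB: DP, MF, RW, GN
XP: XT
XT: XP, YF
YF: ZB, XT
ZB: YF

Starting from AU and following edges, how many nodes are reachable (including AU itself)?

18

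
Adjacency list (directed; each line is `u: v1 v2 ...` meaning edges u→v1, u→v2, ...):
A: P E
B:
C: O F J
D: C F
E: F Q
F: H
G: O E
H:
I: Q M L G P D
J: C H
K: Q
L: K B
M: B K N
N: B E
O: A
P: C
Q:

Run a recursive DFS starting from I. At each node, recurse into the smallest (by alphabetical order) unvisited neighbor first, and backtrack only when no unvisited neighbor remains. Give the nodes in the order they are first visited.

Visit I
I → D
D → C
C → F
F → H
C → J
C → O
O → A
A → E
E → Q
A → P
I → G
I → L
L → B
L → K
I → M
M → N

I, D, C, F, H, J, O, A, E, Q, P, G, L, B, K, M, N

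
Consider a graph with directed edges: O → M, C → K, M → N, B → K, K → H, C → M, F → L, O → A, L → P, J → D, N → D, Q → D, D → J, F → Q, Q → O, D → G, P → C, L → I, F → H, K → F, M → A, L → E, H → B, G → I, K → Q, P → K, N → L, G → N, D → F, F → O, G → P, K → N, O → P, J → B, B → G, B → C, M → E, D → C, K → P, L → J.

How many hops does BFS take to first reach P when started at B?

Level 0: B
Level 1: C, G, K
Level 2: F, H, I, M, N, P, Q
Level 3: A, D, E, L, O
Level 4: J
P first appears at level 2.

2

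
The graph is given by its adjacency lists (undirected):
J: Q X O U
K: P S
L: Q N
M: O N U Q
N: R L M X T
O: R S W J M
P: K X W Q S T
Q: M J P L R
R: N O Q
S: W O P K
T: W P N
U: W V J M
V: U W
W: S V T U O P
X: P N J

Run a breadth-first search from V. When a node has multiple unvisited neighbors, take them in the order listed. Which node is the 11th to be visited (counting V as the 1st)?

X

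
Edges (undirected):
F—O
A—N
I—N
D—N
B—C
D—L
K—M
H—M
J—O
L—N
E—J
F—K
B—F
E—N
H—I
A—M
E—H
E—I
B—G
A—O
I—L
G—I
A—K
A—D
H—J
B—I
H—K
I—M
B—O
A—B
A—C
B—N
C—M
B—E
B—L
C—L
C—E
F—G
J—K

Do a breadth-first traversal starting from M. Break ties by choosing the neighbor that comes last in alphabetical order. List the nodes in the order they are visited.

M → K → I → H → C → A → J → F → N → L → G → E → B → O → D

Visit M; enqueue K, I, H, C, A → queue [K, I, H, C, A]
Visit K; enqueue J, F → queue [I, H, C, A, J, F]
Visit I; enqueue N, L, G, E, B → queue [H, C, A, J, F, N, L, G, E, B]
Visit H → queue [C, A, J, F, N, L, G, E, B]
Visit C → queue [A, J, F, N, L, G, E, B]
Visit A; enqueue O, D → queue [J, F, N, L, G, E, B, O, D]
Visit J → queue [F, N, L, G, E, B, O, D]
Visit F → queue [N, L, G, E, B, O, D]
Visit N → queue [L, G, E, B, O, D]
Visit L → queue [G, E, B, O, D]
Visit G → queue [E, B, O, D]
Visit E → queue [B, O, D]
Visit B → queue [O, D]
Visit O → queue [D]
Visit D → queue []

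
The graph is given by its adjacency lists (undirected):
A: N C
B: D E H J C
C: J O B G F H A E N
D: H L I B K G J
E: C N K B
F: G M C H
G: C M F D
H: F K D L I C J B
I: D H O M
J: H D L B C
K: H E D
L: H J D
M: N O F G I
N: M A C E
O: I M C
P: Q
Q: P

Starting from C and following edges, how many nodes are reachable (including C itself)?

BFS from C visits: C, O, N, J, H, G, F, E, B, A, M, I, L, D, K
Reachable nodes: 15 of 17 total.

15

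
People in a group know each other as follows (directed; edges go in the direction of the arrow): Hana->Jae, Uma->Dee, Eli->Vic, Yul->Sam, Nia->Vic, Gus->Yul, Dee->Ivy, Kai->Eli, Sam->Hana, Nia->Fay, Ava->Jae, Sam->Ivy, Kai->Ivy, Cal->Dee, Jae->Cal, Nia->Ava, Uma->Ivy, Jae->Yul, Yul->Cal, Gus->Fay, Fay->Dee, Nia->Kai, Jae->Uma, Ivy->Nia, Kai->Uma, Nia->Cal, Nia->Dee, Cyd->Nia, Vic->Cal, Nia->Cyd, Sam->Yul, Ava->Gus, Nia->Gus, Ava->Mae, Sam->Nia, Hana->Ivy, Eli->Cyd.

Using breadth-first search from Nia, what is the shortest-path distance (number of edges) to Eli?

Level 0: Nia
Level 1: Ava, Cal, Cyd, Dee, Fay, Gus, Kai, Vic
Level 2: Eli, Ivy, Jae, Mae, Uma, Yul
Level 3: Sam
Level 4: Hana
Eli first appears at level 2.

2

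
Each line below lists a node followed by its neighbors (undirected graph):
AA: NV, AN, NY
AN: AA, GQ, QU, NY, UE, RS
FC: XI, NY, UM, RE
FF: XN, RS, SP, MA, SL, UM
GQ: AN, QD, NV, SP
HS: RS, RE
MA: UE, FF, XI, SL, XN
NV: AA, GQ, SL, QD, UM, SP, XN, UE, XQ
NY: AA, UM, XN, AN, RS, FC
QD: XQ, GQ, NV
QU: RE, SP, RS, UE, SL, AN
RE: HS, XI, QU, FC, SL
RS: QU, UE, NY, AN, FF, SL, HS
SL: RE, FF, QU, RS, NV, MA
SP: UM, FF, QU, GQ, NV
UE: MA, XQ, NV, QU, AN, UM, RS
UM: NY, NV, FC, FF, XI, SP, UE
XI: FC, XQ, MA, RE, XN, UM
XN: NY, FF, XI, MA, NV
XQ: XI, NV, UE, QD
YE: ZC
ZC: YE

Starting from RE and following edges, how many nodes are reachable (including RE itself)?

20

BFS from RE visits: RE, FC, HS, QU, SL, XI, NY, UM, RS, AN, SP, UE, FF, MA, NV, XN, XQ, AA, GQ, QD
Reachable nodes: 20 of 22 total.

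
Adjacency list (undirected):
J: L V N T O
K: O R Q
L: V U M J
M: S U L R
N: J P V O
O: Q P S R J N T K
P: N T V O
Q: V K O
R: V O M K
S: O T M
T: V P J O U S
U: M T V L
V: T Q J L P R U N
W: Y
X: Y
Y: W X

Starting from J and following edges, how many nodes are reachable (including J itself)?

13

BFS from J visits: J, L, N, O, T, V, M, U, P, K, Q, R, S
Reachable nodes: 13 of 16 total.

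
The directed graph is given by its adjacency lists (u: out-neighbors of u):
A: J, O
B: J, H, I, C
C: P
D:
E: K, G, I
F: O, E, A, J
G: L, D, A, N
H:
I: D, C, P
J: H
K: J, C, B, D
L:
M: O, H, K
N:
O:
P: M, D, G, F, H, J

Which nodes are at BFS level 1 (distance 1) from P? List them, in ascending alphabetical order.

Level 0: P
Level 1: D, F, G, H, J, M
Level 2: A, E, K, L, N, O
Level 3: B, C, I

D, F, G, H, J, M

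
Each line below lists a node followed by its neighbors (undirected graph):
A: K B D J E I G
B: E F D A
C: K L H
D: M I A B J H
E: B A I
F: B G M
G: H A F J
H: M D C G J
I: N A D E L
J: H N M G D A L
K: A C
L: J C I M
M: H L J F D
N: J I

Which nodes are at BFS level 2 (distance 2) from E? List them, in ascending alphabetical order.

D, F, G, J, K, L, N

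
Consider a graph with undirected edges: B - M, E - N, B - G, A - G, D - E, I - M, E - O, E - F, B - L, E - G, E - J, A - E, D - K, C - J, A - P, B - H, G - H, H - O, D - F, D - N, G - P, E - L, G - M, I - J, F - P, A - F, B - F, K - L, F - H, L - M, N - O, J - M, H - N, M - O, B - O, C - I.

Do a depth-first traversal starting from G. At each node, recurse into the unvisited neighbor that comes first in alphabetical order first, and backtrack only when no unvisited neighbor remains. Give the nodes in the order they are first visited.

G -> A -> E -> D -> F -> B -> H -> N -> O -> M -> I -> C -> J -> L -> K -> P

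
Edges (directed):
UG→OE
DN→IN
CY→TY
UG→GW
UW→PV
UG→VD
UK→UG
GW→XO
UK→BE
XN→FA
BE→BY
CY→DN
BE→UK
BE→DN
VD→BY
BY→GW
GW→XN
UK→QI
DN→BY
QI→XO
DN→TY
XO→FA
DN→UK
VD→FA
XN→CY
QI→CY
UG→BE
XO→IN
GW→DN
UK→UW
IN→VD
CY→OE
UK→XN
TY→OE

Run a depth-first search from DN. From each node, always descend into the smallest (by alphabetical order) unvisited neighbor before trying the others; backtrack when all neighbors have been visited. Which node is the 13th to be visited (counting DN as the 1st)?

Visit DN
DN → BY
BY → GW
GW → XN
XN → CY
CY → OE
CY → TY
XN → FA
GW → XO
XO → IN
IN → VD
DN → UK
UK → BE
UK → QI
UK → UG
UK → UW
UW → PV

Visit order: DN, BY, GW, XN, CY, OE, TY, FA, XO, IN, VD, UK, BE, QI, UG, UW, PV

BE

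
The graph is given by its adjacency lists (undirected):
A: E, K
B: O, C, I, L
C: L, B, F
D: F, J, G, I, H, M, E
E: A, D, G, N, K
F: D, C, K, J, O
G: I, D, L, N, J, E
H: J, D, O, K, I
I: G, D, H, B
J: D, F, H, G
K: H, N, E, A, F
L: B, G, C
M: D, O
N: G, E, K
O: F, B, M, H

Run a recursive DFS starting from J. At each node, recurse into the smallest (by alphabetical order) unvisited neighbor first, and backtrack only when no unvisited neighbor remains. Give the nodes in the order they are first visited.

J, D, E, A, K, F, C, B, I, G, L, N, H, O, M

Visit J
J → D
D → E
E → A
A → K
K → F
F → C
C → B
B → I
I → G
G → L
G → N
I → H
H → O
O → M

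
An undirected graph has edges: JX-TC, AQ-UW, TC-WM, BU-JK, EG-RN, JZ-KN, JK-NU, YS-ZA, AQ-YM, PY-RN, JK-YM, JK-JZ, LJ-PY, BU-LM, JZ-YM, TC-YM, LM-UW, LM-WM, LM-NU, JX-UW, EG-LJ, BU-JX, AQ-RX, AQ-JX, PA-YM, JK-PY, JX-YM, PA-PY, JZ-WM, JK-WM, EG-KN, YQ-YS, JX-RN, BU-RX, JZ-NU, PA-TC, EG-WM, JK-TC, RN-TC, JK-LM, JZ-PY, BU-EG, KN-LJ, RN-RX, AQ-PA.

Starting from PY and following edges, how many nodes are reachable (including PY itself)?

18

BFS from PY visits: PY, JK, JZ, LJ, PA, RN, BU, LM, NU, TC, WM, YM, KN, EG, AQ, JX, RX, UW
Reachable nodes: 18 of 21 total.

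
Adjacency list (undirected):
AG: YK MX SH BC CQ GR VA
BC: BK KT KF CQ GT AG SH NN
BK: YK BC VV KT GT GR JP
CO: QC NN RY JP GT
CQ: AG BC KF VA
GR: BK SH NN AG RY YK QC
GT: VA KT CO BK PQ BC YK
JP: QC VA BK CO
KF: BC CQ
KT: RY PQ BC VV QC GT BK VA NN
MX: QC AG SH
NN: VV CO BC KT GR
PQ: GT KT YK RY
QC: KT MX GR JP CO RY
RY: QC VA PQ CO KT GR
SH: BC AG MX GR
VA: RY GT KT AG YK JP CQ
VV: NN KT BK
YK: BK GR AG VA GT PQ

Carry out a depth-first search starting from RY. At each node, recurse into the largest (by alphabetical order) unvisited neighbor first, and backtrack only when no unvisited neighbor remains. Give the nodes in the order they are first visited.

RY, VA, YK, PQ, KT, VV, NN, GR, SH, MX, QC, JP, CO, GT, BK, BC, KF, CQ, AG

Visit RY
RY → VA
VA → YK
YK → PQ
PQ → KT
KT → VV
VV → NN
NN → GR
GR → SH
SH → MX
MX → QC
QC → JP
JP → CO
CO → GT
GT → BK
BK → BC
BC → KF
KF → CQ
CQ → AG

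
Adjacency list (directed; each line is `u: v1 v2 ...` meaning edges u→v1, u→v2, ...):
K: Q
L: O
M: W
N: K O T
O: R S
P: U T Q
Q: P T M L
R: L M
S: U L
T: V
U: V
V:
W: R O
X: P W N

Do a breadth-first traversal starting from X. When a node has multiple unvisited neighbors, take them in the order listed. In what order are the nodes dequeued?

X, P, W, N, U, T, Q, R, O, K, V, M, L, S

Visit X; enqueue P, W, N → queue [P, W, N]
Visit P; enqueue U, T, Q → queue [W, N, U, T, Q]
Visit W; enqueue R, O → queue [N, U, T, Q, R, O]
Visit N; enqueue K → queue [U, T, Q, R, O, K]
Visit U; enqueue V → queue [T, Q, R, O, K, V]
Visit T → queue [Q, R, O, K, V]
Visit Q; enqueue M, L → queue [R, O, K, V, M, L]
Visit R → queue [O, K, V, M, L]
Visit O; enqueue S → queue [K, V, M, L, S]
Visit K → queue [V, M, L, S]
Visit V → queue [M, L, S]
Visit M → queue [L, S]
Visit L → queue [S]
Visit S → queue []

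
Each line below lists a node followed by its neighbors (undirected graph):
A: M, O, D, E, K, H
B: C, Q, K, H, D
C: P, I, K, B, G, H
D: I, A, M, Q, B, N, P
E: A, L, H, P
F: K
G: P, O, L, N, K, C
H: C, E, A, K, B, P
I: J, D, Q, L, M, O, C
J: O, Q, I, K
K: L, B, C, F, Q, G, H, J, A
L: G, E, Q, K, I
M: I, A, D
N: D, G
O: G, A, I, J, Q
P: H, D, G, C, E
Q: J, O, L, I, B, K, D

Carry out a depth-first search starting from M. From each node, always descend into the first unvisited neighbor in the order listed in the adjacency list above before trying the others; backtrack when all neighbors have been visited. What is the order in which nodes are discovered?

M → I → J → O → G → P → H → C → K → L → E → A → D → Q → B → N → F

Visit M
M → I
I → J
J → O
O → G
G → P
P → H
H → C
C → K
K → L
L → E
E → A
A → D
D → Q
Q → B
D → N
K → F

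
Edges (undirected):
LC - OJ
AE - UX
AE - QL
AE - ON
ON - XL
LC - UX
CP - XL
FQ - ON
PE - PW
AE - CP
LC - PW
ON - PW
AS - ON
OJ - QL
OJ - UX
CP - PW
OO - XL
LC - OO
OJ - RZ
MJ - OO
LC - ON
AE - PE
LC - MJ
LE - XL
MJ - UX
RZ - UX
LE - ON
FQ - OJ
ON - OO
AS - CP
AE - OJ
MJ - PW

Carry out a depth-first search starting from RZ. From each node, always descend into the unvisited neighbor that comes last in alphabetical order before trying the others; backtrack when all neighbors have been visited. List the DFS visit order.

RZ → UX → OJ → QL → AE → PE → PW → ON → XL → OO → MJ → LC → LE → CP → AS → FQ

Visit RZ
RZ → UX
UX → OJ
OJ → QL
QL → AE
AE → PE
PE → PW
PW → ON
ON → XL
XL → OO
OO → MJ
MJ → LC
XL → LE
XL → CP
CP → AS
ON → FQ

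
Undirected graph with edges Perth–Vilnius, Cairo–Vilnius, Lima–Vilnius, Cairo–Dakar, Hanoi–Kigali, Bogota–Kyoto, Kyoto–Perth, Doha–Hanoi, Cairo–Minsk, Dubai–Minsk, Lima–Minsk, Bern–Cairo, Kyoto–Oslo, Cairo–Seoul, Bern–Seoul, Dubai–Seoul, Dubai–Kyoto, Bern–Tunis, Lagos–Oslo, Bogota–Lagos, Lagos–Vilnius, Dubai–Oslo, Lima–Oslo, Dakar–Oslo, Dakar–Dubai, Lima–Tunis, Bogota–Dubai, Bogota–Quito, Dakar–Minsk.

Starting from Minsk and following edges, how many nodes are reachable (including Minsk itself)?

15

BFS from Minsk visits: Minsk, Cairo, Dakar, Dubai, Lima, Bern, Seoul, Vilnius, Oslo, Bogota, Kyoto, Tunis, Lagos, Perth, Quito
Reachable nodes: 15 of 18 total.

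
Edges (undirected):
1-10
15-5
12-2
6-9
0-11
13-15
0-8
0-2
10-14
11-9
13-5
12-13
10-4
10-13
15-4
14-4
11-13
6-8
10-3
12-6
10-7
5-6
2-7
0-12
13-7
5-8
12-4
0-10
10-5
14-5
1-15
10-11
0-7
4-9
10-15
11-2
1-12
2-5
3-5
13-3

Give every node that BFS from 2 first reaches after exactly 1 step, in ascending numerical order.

Level 0: 2
Level 1: 0, 5, 7, 11, 12
Level 2: 1, 3, 4, 6, 8, 9, 10, 13, 14, 15

0, 5, 7, 11, 12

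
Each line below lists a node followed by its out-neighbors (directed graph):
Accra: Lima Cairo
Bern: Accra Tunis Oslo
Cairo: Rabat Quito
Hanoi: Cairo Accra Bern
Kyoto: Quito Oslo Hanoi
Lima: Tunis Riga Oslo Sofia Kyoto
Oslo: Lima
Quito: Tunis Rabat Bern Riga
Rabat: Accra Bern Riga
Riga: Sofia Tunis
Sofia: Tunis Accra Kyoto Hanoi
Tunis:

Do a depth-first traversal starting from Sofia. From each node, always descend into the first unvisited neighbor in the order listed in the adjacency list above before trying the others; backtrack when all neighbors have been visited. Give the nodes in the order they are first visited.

Sofia → Tunis → Accra → Lima → Riga → Oslo → Kyoto → Quito → Rabat → Bern → Hanoi → Cairo

Visit Sofia
Sofia → Tunis
Sofia → Accra
Accra → Lima
Lima → Riga
Lima → Oslo
Lima → Kyoto
Kyoto → Quito
Quito → Rabat
Rabat → Bern
Kyoto → Hanoi
Hanoi → Cairo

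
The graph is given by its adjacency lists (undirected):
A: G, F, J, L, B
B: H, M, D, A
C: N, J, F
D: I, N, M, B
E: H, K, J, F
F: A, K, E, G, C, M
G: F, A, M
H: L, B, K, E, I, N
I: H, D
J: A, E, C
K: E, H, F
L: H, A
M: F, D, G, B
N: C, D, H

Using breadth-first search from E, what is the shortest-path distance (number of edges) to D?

Level 0: E
Level 1: F, H, J, K
Level 2: A, B, C, G, I, L, M, N
Level 3: D
D first appears at level 3.

3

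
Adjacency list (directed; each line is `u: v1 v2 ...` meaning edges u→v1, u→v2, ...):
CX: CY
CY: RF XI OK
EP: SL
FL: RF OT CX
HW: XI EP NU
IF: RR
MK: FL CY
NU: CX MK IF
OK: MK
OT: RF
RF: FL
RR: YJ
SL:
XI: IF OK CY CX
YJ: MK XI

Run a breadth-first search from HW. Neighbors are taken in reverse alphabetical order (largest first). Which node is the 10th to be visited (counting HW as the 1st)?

Visit HW; enqueue XI, NU, EP → queue [XI, NU, EP]
Visit XI; enqueue OK, IF, CY, CX → queue [NU, EP, OK, IF, CY, CX]
Visit NU; enqueue MK → queue [EP, OK, IF, CY, CX, MK]
Visit EP; enqueue SL → queue [OK, IF, CY, CX, MK, SL]
Visit OK → queue [IF, CY, CX, MK, SL]
Visit IF; enqueue RR → queue [CY, CX, MK, SL, RR]
Visit CY; enqueue RF → queue [CX, MK, SL, RR, RF]
Visit CX → queue [MK, SL, RR, RF]
Visit MK; enqueue FL → queue [SL, RR, RF, FL]
Visit SL → queue [RR, RF, FL]
Visit RR; enqueue YJ → queue [RF, FL, YJ]
Visit RF → queue [FL, YJ]
Visit FL; enqueue OT → queue [YJ, OT]
Visit YJ → queue [OT]
Visit OT → queue []

Visit order: HW, XI, NU, EP, OK, IF, CY, CX, MK, SL, RR, RF, FL, YJ, OT

SL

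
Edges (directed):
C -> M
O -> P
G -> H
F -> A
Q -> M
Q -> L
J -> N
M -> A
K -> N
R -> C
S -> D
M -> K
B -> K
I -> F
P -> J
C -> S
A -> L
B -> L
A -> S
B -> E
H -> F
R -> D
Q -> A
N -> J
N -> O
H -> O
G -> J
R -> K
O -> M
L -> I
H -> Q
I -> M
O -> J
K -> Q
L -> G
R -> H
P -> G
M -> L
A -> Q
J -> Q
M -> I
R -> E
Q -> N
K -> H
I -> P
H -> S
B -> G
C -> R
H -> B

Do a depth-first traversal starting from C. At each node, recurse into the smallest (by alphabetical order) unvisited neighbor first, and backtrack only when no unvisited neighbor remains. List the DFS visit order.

Visit C
C → M
M → A
A → L
L → G
G → H
H → B
B → E
B → K
K → N
N → J
J → Q
N → O
O → P
H → F
H → S
S → D
L → I
C → R

C, M, A, L, G, H, B, E, K, N, J, Q, O, P, F, S, D, I, R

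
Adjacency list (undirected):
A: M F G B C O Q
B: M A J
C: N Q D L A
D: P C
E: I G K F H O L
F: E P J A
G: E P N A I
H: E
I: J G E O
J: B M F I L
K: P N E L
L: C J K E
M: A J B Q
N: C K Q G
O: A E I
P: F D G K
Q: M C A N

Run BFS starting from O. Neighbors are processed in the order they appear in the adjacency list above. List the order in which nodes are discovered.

O, A, E, I, M, F, G, B, C, Q, K, H, L, J, P, N, D

Visit O; enqueue A, E, I → queue [A, E, I]
Visit A; enqueue M, F, G, B, C, Q → queue [E, I, M, F, G, B, C, Q]
Visit E; enqueue K, H, L → queue [I, M, F, G, B, C, Q, K, H, L]
Visit I; enqueue J → queue [M, F, G, B, C, Q, K, H, L, J]
Visit M → queue [F, G, B, C, Q, K, H, L, J]
Visit F; enqueue P → queue [G, B, C, Q, K, H, L, J, P]
Visit G; enqueue N → queue [B, C, Q, K, H, L, J, P, N]
Visit B → queue [C, Q, K, H, L, J, P, N]
Visit C; enqueue D → queue [Q, K, H, L, J, P, N, D]
Visit Q → queue [K, H, L, J, P, N, D]
Visit K → queue [H, L, J, P, N, D]
Visit H → queue [L, J, P, N, D]
Visit L → queue [J, P, N, D]
Visit J → queue [P, N, D]
Visit P → queue [N, D]
Visit N → queue [D]
Visit D → queue []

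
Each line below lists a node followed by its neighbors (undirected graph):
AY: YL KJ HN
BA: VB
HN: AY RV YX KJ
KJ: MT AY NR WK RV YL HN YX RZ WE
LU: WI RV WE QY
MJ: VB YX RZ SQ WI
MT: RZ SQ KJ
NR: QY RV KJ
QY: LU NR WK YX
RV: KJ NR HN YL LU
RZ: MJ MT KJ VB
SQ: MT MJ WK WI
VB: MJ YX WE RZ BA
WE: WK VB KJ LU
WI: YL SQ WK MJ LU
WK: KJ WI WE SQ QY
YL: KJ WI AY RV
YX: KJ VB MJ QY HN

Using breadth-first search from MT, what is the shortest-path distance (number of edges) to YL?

Level 0: MT
Level 1: KJ, RZ, SQ
Level 2: AY, HN, MJ, NR, RV, VB, WE, WI, WK, YL, YX
Level 3: BA, LU, QY
YL first appears at level 2.

2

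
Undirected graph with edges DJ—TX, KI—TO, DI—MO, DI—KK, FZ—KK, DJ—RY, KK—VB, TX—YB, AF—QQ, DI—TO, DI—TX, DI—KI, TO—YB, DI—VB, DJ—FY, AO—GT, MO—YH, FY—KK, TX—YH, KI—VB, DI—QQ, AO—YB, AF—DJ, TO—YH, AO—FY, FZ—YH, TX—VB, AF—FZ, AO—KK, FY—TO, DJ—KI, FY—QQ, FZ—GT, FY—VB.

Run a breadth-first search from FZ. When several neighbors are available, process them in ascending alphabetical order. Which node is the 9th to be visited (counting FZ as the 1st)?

Visit FZ; enqueue AF, GT, KK, YH → queue [AF, GT, KK, YH]
Visit AF; enqueue DJ, QQ → queue [GT, KK, YH, DJ, QQ]
Visit GT; enqueue AO → queue [KK, YH, DJ, QQ, AO]
Visit KK; enqueue DI, FY, VB → queue [YH, DJ, QQ, AO, DI, FY, VB]
Visit YH; enqueue MO, TO, TX → queue [DJ, QQ, AO, DI, FY, VB, MO, TO, TX]
Visit DJ; enqueue KI, RY → queue [QQ, AO, DI, FY, VB, MO, TO, TX, KI, RY]
Visit QQ → queue [AO, DI, FY, VB, MO, TO, TX, KI, RY]
Visit AO; enqueue YB → queue [DI, FY, VB, MO, TO, TX, KI, RY, YB]
Visit DI → queue [FY, VB, MO, TO, TX, KI, RY, YB]
Visit FY → queue [VB, MO, TO, TX, KI, RY, YB]
Visit VB → queue [MO, TO, TX, KI, RY, YB]
Visit MO → queue [TO, TX, KI, RY, YB]
Visit TO → queue [TX, KI, RY, YB]
Visit TX → queue [KI, RY, YB]
Visit KI → queue [RY, YB]
Visit RY → queue [YB]
Visit YB → queue []

Visit order: FZ, AF, GT, KK, YH, DJ, QQ, AO, DI, FY, VB, MO, TO, TX, KI, RY, YB

DI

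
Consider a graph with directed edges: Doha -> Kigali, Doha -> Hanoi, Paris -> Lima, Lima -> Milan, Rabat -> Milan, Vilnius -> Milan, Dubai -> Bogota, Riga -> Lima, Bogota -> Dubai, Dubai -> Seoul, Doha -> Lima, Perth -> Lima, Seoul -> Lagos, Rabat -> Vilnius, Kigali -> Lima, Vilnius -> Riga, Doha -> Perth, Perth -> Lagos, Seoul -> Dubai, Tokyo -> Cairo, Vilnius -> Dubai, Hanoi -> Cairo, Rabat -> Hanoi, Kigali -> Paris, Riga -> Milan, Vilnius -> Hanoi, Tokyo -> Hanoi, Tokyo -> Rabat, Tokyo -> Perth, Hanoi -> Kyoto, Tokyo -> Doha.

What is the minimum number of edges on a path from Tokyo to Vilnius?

Level 0: Tokyo
Level 1: Cairo, Doha, Hanoi, Perth, Rabat
Level 2: Kigali, Kyoto, Lagos, Lima, Milan, Vilnius
Level 3: Dubai, Paris, Riga
Level 4: Bogota, Seoul
Vilnius first appears at level 2.

2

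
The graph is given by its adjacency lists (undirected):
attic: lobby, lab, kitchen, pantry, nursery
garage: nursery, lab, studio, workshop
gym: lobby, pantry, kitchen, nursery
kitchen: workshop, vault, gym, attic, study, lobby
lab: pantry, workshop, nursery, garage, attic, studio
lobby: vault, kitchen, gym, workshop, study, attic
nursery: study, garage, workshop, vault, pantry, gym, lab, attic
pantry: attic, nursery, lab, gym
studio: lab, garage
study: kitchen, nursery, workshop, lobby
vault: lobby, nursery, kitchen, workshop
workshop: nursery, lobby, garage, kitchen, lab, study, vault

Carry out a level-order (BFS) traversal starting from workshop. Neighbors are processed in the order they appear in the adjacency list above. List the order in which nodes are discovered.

workshop, nursery, lobby, garage, kitchen, lab, study, vault, pantry, gym, attic, studio

Visit workshop; enqueue nursery, lobby, garage, kitchen, lab, study, vault → queue [nursery, lobby, garage, kitchen, lab, study, vault]
Visit nursery; enqueue pantry, gym, attic → queue [lobby, garage, kitchen, lab, study, vault, pantry, gym, attic]
Visit lobby → queue [garage, kitchen, lab, study, vault, pantry, gym, attic]
Visit garage; enqueue studio → queue [kitchen, lab, study, vault, pantry, gym, attic, studio]
Visit kitchen → queue [lab, study, vault, pantry, gym, attic, studio]
Visit lab → queue [study, vault, pantry, gym, attic, studio]
Visit study → queue [vault, pantry, gym, attic, studio]
Visit vault → queue [pantry, gym, attic, studio]
Visit pantry → queue [gym, attic, studio]
Visit gym → queue [attic, studio]
Visit attic → queue [studio]
Visit studio → queue []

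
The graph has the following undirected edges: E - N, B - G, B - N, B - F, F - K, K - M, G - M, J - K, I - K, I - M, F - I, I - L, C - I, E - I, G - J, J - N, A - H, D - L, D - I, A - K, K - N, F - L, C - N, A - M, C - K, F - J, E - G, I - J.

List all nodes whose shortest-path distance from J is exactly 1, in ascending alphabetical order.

F, G, I, K, N

Level 0: J
Level 1: F, G, I, K, N
Level 2: A, B, C, D, E, L, M
Level 3: H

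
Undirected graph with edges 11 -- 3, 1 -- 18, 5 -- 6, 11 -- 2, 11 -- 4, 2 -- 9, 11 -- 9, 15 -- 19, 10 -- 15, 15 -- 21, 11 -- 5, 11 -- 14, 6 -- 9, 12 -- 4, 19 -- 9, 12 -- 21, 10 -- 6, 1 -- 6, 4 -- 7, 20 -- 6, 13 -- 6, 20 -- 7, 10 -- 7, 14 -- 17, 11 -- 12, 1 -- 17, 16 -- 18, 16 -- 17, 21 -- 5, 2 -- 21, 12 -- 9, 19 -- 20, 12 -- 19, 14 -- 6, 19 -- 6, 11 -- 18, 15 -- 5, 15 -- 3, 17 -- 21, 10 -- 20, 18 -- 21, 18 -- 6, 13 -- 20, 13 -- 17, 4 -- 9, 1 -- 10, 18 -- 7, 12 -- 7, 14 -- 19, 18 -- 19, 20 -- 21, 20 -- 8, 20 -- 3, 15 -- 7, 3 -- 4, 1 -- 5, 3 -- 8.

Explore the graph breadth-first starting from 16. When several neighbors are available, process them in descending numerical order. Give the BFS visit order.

Visit 16; enqueue 18, 17 → queue [18, 17]
Visit 18; enqueue 21, 19, 11, 7, 6, 1 → queue [17, 21, 19, 11, 7, 6, 1]
Visit 17; enqueue 14, 13 → queue [21, 19, 11, 7, 6, 1, 14, 13]
Visit 21; enqueue 20, 15, 12, 5, 2 → queue [19, 11, 7, 6, 1, 14, 13, 20, 15, 12, 5, 2]
Visit 19; enqueue 9 → queue [11, 7, 6, 1, 14, 13, 20, 15, 12, 5, 2, 9]
Visit 11; enqueue 4, 3 → queue [7, 6, 1, 14, 13, 20, 15, 12, 5, 2, 9, 4, 3]
Visit 7; enqueue 10 → queue [6, 1, 14, 13, 20, 15, 12, 5, 2, 9, 4, 3, 10]
Visit 6 → queue [1, 14, 13, 20, 15, 12, 5, 2, 9, 4, 3, 10]
Visit 1 → queue [14, 13, 20, 15, 12, 5, 2, 9, 4, 3, 10]
Visit 14 → queue [13, 20, 15, 12, 5, 2, 9, 4, 3, 10]
Visit 13 → queue [20, 15, 12, 5, 2, 9, 4, 3, 10]
Visit 20; enqueue 8 → queue [15, 12, 5, 2, 9, 4, 3, 10, 8]
Visit 15 → queue [12, 5, 2, 9, 4, 3, 10, 8]
Visit 12 → queue [5, 2, 9, 4, 3, 10, 8]
Visit 5 → queue [2, 9, 4, 3, 10, 8]
Visit 2 → queue [9, 4, 3, 10, 8]
Visit 9 → queue [4, 3, 10, 8]
Visit 4 → queue [3, 10, 8]
Visit 3 → queue [10, 8]
Visit 10 → queue [8]
Visit 8 → queue []

16 -> 18 -> 17 -> 21 -> 19 -> 11 -> 7 -> 6 -> 1 -> 14 -> 13 -> 20 -> 15 -> 12 -> 5 -> 2 -> 9 -> 4 -> 3 -> 10 -> 8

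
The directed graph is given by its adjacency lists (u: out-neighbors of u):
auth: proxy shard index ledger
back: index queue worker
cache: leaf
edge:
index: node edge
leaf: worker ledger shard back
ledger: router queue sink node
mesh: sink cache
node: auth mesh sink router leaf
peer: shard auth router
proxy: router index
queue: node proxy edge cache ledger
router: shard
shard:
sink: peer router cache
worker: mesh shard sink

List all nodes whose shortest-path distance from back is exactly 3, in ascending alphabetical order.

auth, leaf, peer, router

Level 0: back
Level 1: index, queue, worker
Level 2: cache, edge, ledger, mesh, node, proxy, shard, sink
Level 3: auth, leaf, peer, router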